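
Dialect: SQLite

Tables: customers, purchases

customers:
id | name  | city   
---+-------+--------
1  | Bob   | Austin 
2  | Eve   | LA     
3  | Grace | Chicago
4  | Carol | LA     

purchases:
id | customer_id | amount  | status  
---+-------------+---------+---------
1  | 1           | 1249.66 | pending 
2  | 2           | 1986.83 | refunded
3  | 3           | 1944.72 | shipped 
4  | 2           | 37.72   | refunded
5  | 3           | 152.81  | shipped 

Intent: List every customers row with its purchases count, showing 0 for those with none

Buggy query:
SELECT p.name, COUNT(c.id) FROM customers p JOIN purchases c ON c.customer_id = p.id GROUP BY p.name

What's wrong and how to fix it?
Bug: INNER JOIN drops customers rows that have no matching purchases rows

Fix: Switch to LEFT JOIN to retain unmatched parent rows

Corrected query:
SELECT p.name, COUNT(c.id) FROM customers p LEFT JOIN purchases c ON c.customer_id = p.id GROUP BY p.name

Result:
name  | COUNT(c.id)
------+------------
Bob   | 1          
Carol | 0          
Eve   | 2          
Grace | 2          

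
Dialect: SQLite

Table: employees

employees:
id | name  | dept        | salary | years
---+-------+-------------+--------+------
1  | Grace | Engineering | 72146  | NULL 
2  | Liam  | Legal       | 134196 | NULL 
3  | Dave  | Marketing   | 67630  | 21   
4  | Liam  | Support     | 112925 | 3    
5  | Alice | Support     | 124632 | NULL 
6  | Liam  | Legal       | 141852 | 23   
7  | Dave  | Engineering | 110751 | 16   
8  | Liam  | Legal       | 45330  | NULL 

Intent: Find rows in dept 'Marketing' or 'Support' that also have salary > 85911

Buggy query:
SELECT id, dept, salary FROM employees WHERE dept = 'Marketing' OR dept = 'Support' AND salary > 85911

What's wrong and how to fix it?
Bug: AND binds tighter than OR, so this parses as dept = 'Marketing' OR (dept = 'Support' AND salary > 85911)

Fix: Add parentheses around the OR so the AND applies to both alternatives

Corrected query:
SELECT id, dept, salary FROM employees WHERE (dept = 'Marketing' OR dept = 'Support') AND salary > 85911

Result:
id | dept    | salary
---+---------+-------
4  | Support | 112925
5  | Support | 124632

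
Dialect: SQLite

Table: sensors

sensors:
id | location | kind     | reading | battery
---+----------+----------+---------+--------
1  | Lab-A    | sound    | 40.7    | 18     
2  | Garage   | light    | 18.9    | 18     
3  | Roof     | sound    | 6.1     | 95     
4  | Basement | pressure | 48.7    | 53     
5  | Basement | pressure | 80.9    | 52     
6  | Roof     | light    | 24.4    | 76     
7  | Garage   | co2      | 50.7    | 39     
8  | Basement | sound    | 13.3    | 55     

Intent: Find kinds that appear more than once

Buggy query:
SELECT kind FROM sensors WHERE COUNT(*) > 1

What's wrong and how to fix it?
Bug: COUNT(*) is an aggregate and cannot be used in WHERE

Fix: Group first, then use HAVING for the count condition

Corrected query:
SELECT kind FROM sensors GROUP BY kind HAVING COUNT(*) > 1

Result:
kind    
--------
light   
pressure
sound   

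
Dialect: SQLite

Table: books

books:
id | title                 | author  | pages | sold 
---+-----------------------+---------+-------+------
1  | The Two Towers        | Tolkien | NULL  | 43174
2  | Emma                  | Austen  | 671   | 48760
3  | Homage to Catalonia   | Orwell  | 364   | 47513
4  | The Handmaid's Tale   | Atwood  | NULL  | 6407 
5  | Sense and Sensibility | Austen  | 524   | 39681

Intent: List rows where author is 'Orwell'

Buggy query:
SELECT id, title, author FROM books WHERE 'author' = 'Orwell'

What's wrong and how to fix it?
Bug: 'author' in single quotes is a string literal, not the column; the comparison is literal-vs-literal and never true

Fix: Reference the column as author without single quotes

Corrected query:
SELECT id, title, author FROM books WHERE author = 'Orwell'

Result:
id | title               | author
---+---------------------+-------
3  | Homage to Catalonia | Orwell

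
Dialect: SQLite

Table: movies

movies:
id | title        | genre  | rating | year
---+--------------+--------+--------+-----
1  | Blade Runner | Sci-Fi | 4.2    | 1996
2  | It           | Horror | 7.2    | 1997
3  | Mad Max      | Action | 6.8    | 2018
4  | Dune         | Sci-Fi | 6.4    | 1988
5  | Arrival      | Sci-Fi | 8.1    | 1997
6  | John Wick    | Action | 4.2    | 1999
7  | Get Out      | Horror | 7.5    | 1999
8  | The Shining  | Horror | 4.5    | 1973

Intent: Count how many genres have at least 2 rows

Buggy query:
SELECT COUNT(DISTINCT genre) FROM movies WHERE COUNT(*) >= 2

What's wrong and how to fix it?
Bug: WHERE filters individual rows, not groups, so a group-level COUNT is invalid there

Fix: Use a subquery that GROUPs and filters with HAVING, then count its rows

Corrected query:
SELECT COUNT(*) FROM (SELECT genre FROM movies GROUP BY genre HAVING COUNT(*) >= 2)

Result:
COUNT(*)
--------
3       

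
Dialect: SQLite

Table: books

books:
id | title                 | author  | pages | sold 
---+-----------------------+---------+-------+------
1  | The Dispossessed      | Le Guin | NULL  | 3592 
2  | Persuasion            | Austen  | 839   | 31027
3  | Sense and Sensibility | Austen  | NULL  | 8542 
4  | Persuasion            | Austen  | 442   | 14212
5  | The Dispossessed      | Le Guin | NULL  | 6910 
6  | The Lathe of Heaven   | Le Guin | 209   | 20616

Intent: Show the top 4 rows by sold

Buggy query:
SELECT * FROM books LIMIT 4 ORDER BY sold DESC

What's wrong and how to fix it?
Bug: LIMIT must come after ORDER BY

Fix: Swap the clauses: ORDER BY first, then LIMIT

Corrected query:
SELECT * FROM books ORDER BY sold DESC LIMIT 4

Result:
id | title                 | author  | pages | sold 
---+-----------------------+---------+-------+------
2  | Persuasion            | Austen  | 839   | 31027
6  | The Lathe of Heaven   | Le Guin | 209   | 20616
4  | Persuasion            | Austen  | 442   | 14212
3  | Sense and Sensibility | Austen  | NULL  | 8542 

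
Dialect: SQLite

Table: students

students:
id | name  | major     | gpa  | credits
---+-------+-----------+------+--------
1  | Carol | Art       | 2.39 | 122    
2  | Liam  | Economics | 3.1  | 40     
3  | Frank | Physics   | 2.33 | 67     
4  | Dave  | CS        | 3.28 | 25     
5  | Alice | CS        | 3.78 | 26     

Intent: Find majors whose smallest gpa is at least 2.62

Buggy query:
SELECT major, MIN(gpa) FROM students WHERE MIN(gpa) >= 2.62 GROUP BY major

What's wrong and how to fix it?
Bug: Aggregates like MIN are computed per group after WHERE runs

Fix: Use HAVING for the per-group MIN condition

Corrected query:
SELECT major, MIN(gpa) FROM students GROUP BY major HAVING MIN(gpa) >= 2.62

Result:
major     | MIN(gpa)
----------+---------
CS        | 3.28    
Economics | 3.1     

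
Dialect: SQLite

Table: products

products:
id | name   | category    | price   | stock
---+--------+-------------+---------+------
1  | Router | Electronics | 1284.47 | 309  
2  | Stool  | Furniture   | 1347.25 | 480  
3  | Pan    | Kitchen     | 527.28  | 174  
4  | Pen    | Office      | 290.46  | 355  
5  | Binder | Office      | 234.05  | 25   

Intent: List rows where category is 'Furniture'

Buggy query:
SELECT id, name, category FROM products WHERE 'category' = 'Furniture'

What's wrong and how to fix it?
Bug: Single quotes denote string literals in SQL; the column name is being compared as a constant string

Fix: Remove the quotes around the column name (or use double quotes for an identifier)

Corrected query:
SELECT id, name, category FROM products WHERE category = 'Furniture'

Result:
id | name  | category 
---+-------+----------
2  | Stool | Furniture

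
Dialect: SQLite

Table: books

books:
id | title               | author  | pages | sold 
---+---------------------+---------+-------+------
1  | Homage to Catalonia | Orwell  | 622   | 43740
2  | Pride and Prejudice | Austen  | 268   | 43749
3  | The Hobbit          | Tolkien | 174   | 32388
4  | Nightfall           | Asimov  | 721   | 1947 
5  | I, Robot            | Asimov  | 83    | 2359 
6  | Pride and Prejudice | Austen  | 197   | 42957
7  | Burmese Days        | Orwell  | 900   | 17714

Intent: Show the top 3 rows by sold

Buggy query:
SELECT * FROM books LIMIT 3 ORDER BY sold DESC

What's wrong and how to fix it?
Bug: LIMIT must come after ORDER BY

Fix: Sort with ORDER BY, then apply LIMIT

Corrected query:
SELECT * FROM books ORDER BY sold DESC LIMIT 3

Result:
id | title               | author | pages | sold 
---+---------------------+--------+-------+------
2  | Pride and Prejudice | Austen | 268   | 43749
1  | Homage to Catalonia | Orwell | 622   | 43740
6  | Pride and Prejudice | Austen | 197   | 42957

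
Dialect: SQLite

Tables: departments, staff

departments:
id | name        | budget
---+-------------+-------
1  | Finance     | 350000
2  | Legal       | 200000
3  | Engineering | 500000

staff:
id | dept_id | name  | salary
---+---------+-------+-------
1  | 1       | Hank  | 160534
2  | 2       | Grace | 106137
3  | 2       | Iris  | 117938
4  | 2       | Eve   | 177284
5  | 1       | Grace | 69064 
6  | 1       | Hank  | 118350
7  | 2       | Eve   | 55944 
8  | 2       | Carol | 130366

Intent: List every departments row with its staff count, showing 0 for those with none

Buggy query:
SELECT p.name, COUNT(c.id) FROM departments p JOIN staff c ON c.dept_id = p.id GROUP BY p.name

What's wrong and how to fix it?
Bug: INNER JOIN drops departments rows that have no matching staff rows

Fix: Use LEFT JOIN so parents without children still appear (COUNT(c.id) gives 0)

Corrected query:
SELECT p.name, COUNT(c.id) FROM departments p LEFT JOIN staff c ON c.dept_id = p.id GROUP BY p.name

Result:
name        | COUNT(c.id)
------------+------------
Engineering | 0          
Finance     | 3          
Legal       | 5          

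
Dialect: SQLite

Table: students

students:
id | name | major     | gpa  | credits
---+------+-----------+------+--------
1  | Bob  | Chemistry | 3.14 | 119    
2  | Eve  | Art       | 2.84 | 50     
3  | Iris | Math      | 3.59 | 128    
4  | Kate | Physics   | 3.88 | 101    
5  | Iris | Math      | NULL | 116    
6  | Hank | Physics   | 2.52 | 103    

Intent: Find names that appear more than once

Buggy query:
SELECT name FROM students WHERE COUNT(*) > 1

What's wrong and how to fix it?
Bug: COUNT(*) is an aggregate and cannot be used in WHERE

Fix: GROUP BY name, then filter groups with HAVING COUNT(*) > 1

Corrected query:
SELECT name FROM students GROUP BY name HAVING COUNT(*) > 1

Result:
name
----
Iris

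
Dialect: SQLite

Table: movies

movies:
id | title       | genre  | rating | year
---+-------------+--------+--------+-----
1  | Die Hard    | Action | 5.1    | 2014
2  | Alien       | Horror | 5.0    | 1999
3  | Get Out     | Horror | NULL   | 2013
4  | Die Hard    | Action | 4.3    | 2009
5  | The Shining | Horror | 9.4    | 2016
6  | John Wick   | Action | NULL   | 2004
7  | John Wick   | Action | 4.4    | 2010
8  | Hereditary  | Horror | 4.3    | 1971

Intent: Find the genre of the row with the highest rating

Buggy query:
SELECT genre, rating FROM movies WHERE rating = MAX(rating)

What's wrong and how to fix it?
Bug: WHERE is evaluated per row; an aggregate over the whole table isn't defined there

Fix: Wrap MAX in a scalar subquery so WHERE compares against a single value

Corrected query:
SELECT genre, rating FROM movies WHERE rating = (SELECT MAX(rating) FROM movies)

Result:
genre  | rating
-------+-------
Horror | 9.4   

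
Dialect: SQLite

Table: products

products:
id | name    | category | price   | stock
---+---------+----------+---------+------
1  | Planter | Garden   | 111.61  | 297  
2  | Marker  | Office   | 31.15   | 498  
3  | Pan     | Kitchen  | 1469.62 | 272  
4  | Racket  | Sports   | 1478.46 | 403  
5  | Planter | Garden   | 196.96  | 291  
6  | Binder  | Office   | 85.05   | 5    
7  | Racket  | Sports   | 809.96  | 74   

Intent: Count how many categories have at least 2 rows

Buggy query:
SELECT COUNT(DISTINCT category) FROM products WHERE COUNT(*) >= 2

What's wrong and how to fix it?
Bug: WHERE filters individual rows, not groups, so a group-level COUNT is invalid there

Fix: Use a subquery that GROUPs and filters with HAVING, then count its rows

Corrected query:
SELECT COUNT(*) FROM (SELECT category FROM products GROUP BY category HAVING COUNT(*) >= 2)

Result:
COUNT(*)
--------
3       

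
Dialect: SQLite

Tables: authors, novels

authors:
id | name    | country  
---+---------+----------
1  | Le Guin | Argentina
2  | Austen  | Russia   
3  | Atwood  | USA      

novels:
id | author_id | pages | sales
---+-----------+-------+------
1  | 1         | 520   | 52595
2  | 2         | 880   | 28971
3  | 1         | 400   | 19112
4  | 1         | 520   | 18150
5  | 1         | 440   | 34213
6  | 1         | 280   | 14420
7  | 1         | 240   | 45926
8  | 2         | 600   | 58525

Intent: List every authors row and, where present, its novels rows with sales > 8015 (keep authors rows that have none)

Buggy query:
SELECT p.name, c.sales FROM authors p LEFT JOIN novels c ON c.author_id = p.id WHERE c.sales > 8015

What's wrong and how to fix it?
Bug: A WHERE condition on the right-hand table after LEFT JOIN drops unmatched parents

Fix: Move the right-table condition into the ON clause so unmatched parents are kept

Corrected query:
SELECT p.name, c.sales FROM authors p LEFT JOIN novels c ON c.author_id = p.id AND c.sales > 8015

Result:
name    | sales
--------+------
Le Guin | 14420
Le Guin | 18150
Le Guin | 19112
Le Guin | 34213
Le Guin | 45926
Le Guin | 52595
Austen  | 28971
Austen  | 58525
Atwood  | NULL 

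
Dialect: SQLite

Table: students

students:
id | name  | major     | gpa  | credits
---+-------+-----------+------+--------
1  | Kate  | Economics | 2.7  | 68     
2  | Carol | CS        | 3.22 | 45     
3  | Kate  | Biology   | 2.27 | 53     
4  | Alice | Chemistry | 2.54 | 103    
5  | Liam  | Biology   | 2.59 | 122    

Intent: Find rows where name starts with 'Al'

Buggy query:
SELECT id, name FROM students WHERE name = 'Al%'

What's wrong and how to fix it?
Bug: '=' compares the literal string including the % character; pattern matching needs LIKE

Fix: Use LIKE for wildcard pattern matching

Corrected query:
SELECT id, name FROM students WHERE name LIKE 'Al%'

Result:
id | name 
---+------
4  | Alice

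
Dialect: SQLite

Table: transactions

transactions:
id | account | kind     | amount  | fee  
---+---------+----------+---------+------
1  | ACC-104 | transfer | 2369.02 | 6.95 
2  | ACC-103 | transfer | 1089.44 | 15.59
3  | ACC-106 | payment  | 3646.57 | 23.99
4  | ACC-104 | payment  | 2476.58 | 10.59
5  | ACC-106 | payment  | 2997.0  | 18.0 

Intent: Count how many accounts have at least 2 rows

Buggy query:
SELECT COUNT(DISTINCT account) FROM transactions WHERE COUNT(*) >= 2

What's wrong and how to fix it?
Bug: COUNT(*) cannot appear in WHERE; the per-group count doesn't exist yet

Fix: Use a subquery that GROUPs and filters with HAVING, then count its rows

Corrected query:
SELECT COUNT(*) FROM (SELECT account FROM transactions GROUP BY account HAVING COUNT(*) >= 2)

Result:
COUNT(*)
--------
2       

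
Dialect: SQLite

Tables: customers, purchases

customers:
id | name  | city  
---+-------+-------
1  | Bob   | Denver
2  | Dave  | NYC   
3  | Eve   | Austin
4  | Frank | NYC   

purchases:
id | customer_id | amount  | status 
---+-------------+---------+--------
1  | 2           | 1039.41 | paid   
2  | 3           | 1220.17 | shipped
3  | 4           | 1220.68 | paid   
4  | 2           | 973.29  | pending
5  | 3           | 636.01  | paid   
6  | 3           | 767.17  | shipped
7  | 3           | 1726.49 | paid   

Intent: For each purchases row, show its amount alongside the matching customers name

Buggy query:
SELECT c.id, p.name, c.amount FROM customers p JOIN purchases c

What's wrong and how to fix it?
Bug: Missing join condition: each purchases row is matched to all customers rows instead of just its own

Fix: Add ON c.customer_id = p.id to the JOIN

Corrected query:
SELECT c.id, p.name, c.amount FROM customers p JOIN purchases c ON c.customer_id = p.id

Result:
id | name  | amount 
---+-------+--------
1  | Dave  | 1039.41
2  | Eve   | 1220.17
3  | Frank | 1220.68
4  | Dave  | 973.29 
5  | Eve   | 636.01 
6  | Eve   | 767.17 
7  | Eve   | 1726.49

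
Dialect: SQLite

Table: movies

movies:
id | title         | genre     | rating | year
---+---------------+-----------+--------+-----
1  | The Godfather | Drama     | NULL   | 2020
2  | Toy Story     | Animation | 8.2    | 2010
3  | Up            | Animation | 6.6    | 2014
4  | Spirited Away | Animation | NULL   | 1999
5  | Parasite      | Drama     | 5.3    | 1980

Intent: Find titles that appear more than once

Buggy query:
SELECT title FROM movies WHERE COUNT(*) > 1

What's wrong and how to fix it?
Bug: COUNT(*) is an aggregate and cannot be used in WHERE

Fix: GROUP BY title, then filter groups with HAVING COUNT(*) > 1

Corrected query:
SELECT title FROM movies GROUP BY title HAVING COUNT(*) > 1

Result:
(no rows)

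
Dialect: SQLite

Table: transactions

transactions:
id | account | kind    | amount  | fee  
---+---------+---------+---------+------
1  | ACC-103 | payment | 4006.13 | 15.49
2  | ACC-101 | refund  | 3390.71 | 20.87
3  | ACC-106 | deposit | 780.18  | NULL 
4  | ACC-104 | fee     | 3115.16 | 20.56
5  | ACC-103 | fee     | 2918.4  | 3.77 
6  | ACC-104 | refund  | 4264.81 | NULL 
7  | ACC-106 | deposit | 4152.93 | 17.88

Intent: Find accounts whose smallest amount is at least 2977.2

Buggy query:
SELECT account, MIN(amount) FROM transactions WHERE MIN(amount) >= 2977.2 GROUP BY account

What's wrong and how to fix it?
Bug: Aggregates like MIN are computed per group after WHERE runs

Fix: Replace WHERE with HAVING after the GROUP BY

Corrected query:
SELECT account, MIN(amount) FROM transactions GROUP BY account HAVING MIN(amount) >= 2977.2

Result:
account | MIN(amount)
--------+------------
ACC-101 | 3390.71    
ACC-104 | 3115.16    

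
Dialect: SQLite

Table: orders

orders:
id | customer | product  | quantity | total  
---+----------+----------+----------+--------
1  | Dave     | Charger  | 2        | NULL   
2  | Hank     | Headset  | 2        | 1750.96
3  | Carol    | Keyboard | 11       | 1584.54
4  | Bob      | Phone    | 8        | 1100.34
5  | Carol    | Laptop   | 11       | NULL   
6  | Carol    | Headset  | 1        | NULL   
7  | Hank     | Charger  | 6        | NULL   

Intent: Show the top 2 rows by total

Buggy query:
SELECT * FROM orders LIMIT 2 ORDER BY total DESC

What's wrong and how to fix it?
Bug: LIMIT must come after ORDER BY

Fix: Swap the clauses: ORDER BY first, then LIMIT

Corrected query:
SELECT * FROM orders ORDER BY total DESC LIMIT 2

Result:
id | customer | product  | quantity | total  
---+----------+----------+----------+--------
2  | Hank     | Headset  | 2        | 1750.96
3  | Carol    | Keyboard | 11       | 1584.54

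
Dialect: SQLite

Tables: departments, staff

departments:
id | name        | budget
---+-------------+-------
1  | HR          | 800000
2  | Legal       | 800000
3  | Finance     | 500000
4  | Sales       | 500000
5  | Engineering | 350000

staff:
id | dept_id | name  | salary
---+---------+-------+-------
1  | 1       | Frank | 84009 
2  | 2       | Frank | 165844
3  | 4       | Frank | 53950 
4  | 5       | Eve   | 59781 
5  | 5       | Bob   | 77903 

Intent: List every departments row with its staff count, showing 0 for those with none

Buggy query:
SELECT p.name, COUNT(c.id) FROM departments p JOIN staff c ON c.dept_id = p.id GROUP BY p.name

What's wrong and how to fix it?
Bug: INNER JOIN drops departments rows that have no matching staff rows

Fix: Use LEFT JOIN so parents without children still appear (COUNT(c.id) gives 0)

Corrected query:
SELECT p.name, COUNT(c.id) FROM departments p LEFT JOIN staff c ON c.dept_id = p.id GROUP BY p.name

Result:
name        | COUNT(c.id)
------------+------------
Engineering | 2          
Finance     | 0          
HR          | 1          
Legal       | 1          
Sales       | 1          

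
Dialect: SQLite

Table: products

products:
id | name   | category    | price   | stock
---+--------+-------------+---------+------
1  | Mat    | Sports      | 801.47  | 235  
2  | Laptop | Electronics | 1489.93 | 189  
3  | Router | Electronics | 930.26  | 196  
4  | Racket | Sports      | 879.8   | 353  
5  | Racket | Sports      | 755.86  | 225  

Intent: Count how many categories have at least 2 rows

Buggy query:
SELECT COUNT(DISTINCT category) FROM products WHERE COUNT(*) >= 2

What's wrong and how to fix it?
Bug: COUNT(*) cannot appear in WHERE; the per-group count doesn't exist yet

Fix: Group first with HAVING COUNT(*) >= 2, then COUNT the resulting groups

Corrected query:
SELECT COUNT(*) FROM (SELECT category FROM products GROUP BY category HAVING COUNT(*) >= 2)

Result:
COUNT(*)
--------
2       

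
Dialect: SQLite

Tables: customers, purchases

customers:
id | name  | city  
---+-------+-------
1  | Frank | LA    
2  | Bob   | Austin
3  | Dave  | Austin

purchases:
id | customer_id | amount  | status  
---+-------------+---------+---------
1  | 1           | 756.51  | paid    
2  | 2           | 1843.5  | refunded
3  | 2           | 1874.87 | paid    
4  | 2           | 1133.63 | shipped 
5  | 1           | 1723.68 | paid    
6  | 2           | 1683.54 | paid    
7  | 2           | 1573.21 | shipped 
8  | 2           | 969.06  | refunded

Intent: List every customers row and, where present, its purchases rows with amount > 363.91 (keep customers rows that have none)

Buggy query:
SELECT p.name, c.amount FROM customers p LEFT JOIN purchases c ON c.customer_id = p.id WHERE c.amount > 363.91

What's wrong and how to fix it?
Bug: A WHERE condition on the right-hand table after LEFT JOIN drops unmatched parents

Fix: Move the right-table condition into the ON clause so unmatched parents are kept

Corrected query:
SELECT p.name, c.amount FROM customers p LEFT JOIN purchases c ON c.customer_id = p.id AND c.amount > 363.91

Result:
name  | amount 
------+--------
Frank | 756.51 
Frank | 1723.68
Bob   | 969.06 
Bob   | 1133.63
Bob   | 1573.21
Bob   | 1683.54
Bob   | 1843.5 
Bob   | 1874.87
Dave  | NULL   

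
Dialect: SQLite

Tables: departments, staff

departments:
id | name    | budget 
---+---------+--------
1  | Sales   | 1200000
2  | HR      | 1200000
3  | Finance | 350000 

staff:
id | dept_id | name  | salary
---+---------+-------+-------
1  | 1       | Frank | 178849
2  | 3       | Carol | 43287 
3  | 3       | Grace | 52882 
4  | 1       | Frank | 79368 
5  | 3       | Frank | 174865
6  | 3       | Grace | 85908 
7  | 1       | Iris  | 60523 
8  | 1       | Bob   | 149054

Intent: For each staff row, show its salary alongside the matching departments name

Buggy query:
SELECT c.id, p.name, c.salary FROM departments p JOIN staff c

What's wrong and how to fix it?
Bug: Missing join condition: each staff row is matched to all departments rows instead of just its own

Fix: Add ON c.dept_id = p.id to the JOIN

Corrected query:
SELECT c.id, p.name, c.salary FROM departments p JOIN staff c ON c.dept_id = p.id

Result:
id | name    | salary
---+---------+-------
1  | Sales   | 178849
2  | Finance | 43287 
3  | Finance | 52882 
4  | Sales   | 79368 
5  | Finance | 174865
6  | Finance | 85908 
7  | Sales   | 60523 
8  | Sales   | 149054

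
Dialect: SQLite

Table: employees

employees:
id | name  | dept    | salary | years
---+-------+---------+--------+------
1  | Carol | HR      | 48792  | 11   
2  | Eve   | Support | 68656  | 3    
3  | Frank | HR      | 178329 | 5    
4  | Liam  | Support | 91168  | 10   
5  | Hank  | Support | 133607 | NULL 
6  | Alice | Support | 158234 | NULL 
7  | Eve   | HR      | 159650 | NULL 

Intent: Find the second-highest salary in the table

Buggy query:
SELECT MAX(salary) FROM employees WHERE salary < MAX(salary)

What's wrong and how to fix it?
Bug: The inner MAX is an aggregate inside WHERE, which is not allowed

Fix: Put the inner MAX in a scalar subquery

Corrected query:
SELECT MAX(salary) FROM employees WHERE salary < (SELECT MAX(salary) FROM employees)

Result:
MAX(salary)
-----------
159650     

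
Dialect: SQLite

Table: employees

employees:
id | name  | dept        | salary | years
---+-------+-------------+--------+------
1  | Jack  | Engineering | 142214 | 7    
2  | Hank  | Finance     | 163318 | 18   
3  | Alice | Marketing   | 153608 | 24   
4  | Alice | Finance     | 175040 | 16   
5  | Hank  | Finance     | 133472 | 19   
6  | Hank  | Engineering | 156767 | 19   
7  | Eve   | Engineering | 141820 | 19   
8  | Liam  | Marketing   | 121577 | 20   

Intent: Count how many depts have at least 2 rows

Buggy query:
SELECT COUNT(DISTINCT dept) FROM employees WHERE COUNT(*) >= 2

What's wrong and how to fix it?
Bug: WHERE filters individual rows, not groups, so a group-level COUNT is invalid there

Fix: Use a subquery that GROUPs and filters with HAVING, then count its rows

Corrected query:
SELECT COUNT(*) FROM (SELECT dept FROM employees GROUP BY dept HAVING COUNT(*) >= 2)

Result:
COUNT(*)
--------
3       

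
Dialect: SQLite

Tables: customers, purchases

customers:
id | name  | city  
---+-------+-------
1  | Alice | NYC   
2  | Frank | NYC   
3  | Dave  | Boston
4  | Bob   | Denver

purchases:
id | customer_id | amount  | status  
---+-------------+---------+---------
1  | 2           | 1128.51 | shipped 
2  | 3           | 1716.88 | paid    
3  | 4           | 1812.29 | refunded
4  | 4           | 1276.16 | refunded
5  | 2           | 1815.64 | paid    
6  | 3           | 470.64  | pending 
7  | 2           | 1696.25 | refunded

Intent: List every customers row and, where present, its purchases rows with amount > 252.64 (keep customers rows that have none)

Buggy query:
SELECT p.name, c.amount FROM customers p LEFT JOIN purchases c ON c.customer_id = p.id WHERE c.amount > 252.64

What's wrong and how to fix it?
Bug: Filtering c.amount in WHERE discards the NULL rows produced by LEFT JOIN, turning it into an inner join

Fix: Move the right-table condition into the ON clause so unmatched parents are kept

Corrected query:
SELECT p.name, c.amount FROM customers p LEFT JOIN purchases c ON c.customer_id = p.id AND c.amount > 252.64

Result:
name  | amount 
------+--------
Alice | NULL   
Frank | 1128.51
Frank | 1696.25
Frank | 1815.64
Dave  | 470.64 
Dave  | 1716.88
Bob   | 1276.16
Bob   | 1812.29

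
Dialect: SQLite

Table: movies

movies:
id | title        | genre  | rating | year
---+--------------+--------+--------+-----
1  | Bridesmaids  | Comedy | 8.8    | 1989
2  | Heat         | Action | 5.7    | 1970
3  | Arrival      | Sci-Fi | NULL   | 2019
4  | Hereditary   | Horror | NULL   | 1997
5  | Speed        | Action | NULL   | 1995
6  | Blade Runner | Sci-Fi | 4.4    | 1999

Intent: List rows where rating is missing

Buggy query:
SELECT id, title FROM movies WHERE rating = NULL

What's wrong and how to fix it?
Bug: '= NULL' is always unknown in SQL three-valued logic, so no rows match

Fix: Replace '= NULL' with 'IS NULL'

Corrected query:
SELECT id, title FROM movies WHERE rating IS NULL

Result:
id | title     
---+-----------
3  | Arrival   
4  | Hereditary
5  | Speed     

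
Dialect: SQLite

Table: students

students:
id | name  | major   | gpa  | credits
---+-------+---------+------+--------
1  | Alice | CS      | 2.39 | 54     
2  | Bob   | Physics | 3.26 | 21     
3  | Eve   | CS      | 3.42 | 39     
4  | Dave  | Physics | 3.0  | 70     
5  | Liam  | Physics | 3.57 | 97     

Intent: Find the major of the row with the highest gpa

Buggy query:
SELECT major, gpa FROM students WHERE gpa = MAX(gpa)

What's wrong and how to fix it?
Bug: MAX(gpa) is an aggregate and cannot be used directly in WHERE

Fix: Use a subquery: WHERE gpa = (SELECT MAX(gpa) FROM students)

Corrected query:
SELECT major, gpa FROM students WHERE gpa = (SELECT MAX(gpa) FROM students)

Result:
major   | gpa 
--------+-----
Physics | 3.57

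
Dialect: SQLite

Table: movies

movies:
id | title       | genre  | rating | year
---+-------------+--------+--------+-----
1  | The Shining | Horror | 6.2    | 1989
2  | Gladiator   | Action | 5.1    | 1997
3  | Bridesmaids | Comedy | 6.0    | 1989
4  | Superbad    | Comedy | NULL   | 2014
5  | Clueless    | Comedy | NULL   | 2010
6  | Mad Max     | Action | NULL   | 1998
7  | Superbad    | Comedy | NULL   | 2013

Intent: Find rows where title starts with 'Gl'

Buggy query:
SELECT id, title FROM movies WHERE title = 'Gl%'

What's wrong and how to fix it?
Bug: '=' compares the literal string including the % character; pattern matching needs LIKE

Fix: Replace '=' with LIKE so 'Gl%' is treated as a pattern

Corrected query:
SELECT id, title FROM movies WHERE title LIKE 'Gl%'

Result:
id | title    
---+----------
2  | Gladiator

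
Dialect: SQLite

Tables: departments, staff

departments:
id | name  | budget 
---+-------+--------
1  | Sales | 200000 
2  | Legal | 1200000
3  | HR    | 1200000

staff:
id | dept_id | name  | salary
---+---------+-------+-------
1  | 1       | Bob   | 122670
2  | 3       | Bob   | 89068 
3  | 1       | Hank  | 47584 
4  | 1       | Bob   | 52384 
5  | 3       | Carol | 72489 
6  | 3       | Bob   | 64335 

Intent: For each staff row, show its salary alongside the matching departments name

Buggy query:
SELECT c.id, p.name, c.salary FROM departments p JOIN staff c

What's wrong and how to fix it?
Bug: Missing join condition: each staff row is matched to all departments rows instead of just its own

Fix: Add ON c.dept_id = p.id to the JOIN

Corrected query:
SELECT c.id, p.name, c.salary FROM departments p JOIN staff c ON c.dept_id = p.id

Result:
id | name  | salary
---+-------+-------
1  | Sales | 122670
2  | HR    | 89068 
3  | Sales | 47584 
4  | Sales | 52384 
5  | HR    | 72489 
6  | HR    | 64335 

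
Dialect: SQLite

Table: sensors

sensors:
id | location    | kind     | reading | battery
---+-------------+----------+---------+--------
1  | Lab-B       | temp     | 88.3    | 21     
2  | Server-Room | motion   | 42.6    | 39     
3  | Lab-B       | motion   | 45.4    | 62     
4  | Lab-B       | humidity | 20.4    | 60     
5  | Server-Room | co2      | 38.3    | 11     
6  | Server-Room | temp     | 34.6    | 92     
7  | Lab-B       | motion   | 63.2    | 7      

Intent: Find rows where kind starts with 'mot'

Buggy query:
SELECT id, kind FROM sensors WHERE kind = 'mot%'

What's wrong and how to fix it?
Bug: Wildcards only work with LIKE; '=' treats '%' as a literal character

Fix: Use LIKE for wildcard pattern matching

Corrected query:
SELECT id, kind FROM sensors WHERE kind LIKE 'mot%'

Result:
id | kind  
---+-------
2  | motion
3  | motion
7  | motion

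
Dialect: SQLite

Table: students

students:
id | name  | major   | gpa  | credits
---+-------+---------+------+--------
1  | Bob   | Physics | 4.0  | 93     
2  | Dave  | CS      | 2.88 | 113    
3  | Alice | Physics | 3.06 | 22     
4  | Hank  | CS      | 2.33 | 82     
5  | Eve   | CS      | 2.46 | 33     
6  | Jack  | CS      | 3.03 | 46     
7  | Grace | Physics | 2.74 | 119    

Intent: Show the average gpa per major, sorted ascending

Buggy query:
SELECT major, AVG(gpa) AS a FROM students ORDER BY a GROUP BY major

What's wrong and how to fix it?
Bug: ORDER BY appears before GROUP BY; SQL clause order requires GROUP BY first

Fix: Move ORDER BY to the end, after GROUP BY

Corrected query:
SELECT major, AVG(gpa) AS a FROM students GROUP BY major ORDER BY a

Result:
major   | a       
--------+---------
CS      | 2.675   
Physics | 3.266667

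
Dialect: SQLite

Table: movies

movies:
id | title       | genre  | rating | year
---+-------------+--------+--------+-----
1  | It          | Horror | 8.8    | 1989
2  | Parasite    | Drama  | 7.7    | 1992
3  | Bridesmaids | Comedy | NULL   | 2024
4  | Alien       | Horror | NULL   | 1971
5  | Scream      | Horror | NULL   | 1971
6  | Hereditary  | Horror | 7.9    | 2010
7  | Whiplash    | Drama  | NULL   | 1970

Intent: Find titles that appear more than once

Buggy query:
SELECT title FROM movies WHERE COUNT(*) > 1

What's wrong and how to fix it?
Bug: COUNT(*) is an aggregate and cannot be used in WHERE

Fix: GROUP BY title, then filter groups with HAVING COUNT(*) > 1

Corrected query:
SELECT title FROM movies GROUP BY title HAVING COUNT(*) > 1

Result:
(no rows)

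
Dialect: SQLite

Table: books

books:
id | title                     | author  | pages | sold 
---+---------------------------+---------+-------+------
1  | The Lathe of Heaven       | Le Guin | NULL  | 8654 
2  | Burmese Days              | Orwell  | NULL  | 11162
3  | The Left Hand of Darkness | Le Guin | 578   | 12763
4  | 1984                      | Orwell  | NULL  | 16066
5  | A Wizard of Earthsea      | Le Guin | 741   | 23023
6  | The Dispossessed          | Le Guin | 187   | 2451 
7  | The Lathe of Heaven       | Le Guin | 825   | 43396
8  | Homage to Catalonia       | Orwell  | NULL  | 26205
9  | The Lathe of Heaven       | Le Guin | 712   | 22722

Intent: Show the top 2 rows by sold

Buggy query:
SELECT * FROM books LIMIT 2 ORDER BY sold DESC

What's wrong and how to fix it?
Bug: ORDER BY cannot follow LIMIT; LIMIT is the final clause

Fix: Swap the clauses: ORDER BY first, then LIMIT

Corrected query:
SELECT * FROM books ORDER BY sold DESC LIMIT 2

Result:
id | title               | author  | pages | sold 
---+---------------------+---------+-------+------
7  | The Lathe of Heaven | Le Guin | 825   | 43396
8  | Homage to Catalonia | Orwell  | NULL  | 26205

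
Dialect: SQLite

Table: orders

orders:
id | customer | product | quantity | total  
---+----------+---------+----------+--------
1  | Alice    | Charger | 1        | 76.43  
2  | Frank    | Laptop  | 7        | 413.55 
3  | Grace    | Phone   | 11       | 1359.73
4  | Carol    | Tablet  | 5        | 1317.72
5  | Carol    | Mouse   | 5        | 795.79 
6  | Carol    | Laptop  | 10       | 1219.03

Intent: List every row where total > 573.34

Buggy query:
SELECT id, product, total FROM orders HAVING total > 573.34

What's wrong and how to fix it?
Bug: This is a non-aggregate query (no GROUP BY, no aggregates), so in SQLite the HAVING clause is invalid here; a row-level condition belongs in WHERE

Fix: Use WHERE for row-level filtering

Corrected query:
SELECT id, product, total FROM orders WHERE total > 573.34

Result:
id | product | total  
---+---------+--------
3  | Phone   | 1359.73
4  | Tablet  | 1317.72
5  | Mouse   | 795.79 
6  | Laptop  | 1219.03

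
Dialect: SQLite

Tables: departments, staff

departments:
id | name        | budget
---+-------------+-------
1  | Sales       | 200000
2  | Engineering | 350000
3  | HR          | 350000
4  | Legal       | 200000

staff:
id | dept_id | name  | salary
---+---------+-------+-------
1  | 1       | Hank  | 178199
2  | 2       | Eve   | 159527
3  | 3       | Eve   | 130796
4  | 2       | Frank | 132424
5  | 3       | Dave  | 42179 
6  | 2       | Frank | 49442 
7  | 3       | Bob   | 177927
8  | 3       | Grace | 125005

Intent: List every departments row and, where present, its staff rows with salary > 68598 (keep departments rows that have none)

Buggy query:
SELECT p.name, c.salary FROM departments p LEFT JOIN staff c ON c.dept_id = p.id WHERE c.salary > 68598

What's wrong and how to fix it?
Bug: Filtering c.salary in WHERE discards the NULL rows produced by LEFT JOIN, turning it into an inner join

Fix: Move the right-table condition into the ON clause so unmatched parents are kept

Corrected query:
SELECT p.name, c.salary FROM departments p LEFT JOIN staff c ON c.dept_id = p.id AND c.salary > 68598

Result:
name        | salary
------------+-------
Sales       | 178199
Engineering | 132424
Engineering | 159527
HR          | 125005
HR          | 130796
HR          | 177927
Legal       | NULL  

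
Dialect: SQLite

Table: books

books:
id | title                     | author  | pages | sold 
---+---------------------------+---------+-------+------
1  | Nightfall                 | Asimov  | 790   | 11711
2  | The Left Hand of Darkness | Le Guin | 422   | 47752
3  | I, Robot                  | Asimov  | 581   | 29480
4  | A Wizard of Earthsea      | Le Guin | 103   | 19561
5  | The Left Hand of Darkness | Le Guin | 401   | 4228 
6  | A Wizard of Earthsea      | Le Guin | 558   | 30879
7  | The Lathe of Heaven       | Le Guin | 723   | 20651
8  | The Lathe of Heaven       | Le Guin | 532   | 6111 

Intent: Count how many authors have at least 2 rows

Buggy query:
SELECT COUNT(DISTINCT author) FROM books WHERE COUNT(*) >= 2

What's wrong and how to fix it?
Bug: COUNT(*) cannot appear in WHERE; the per-group count doesn't exist yet

Fix: Group first with HAVING COUNT(*) >= 2, then COUNT the resulting groups

Corrected query:
SELECT COUNT(*) FROM (SELECT author FROM books GROUP BY author HAVING COUNT(*) >= 2)

Result:
COUNT(*)
--------
2       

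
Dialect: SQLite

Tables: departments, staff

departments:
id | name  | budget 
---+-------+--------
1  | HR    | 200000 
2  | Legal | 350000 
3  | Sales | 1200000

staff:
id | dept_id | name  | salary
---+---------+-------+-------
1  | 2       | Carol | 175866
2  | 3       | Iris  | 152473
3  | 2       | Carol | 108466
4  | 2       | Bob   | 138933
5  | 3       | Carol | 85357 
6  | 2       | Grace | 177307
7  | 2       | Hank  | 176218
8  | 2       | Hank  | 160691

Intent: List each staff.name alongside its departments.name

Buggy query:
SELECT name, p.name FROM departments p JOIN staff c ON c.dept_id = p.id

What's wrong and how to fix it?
Bug: Both tables have a 'name' column; the unqualified reference is ambiguous

Fix: Qualify the column with its table alias (c.name)

Corrected query:
SELECT c.name, p.name FROM departments p JOIN staff c ON c.dept_id = p.id

Result:
name  | name 
------+------
Carol | Legal
Iris  | Sales
Carol | Legal
Bob   | Legal
Carol | Sales
Grace | Legal
Hank  | Legal
Hank  | Legal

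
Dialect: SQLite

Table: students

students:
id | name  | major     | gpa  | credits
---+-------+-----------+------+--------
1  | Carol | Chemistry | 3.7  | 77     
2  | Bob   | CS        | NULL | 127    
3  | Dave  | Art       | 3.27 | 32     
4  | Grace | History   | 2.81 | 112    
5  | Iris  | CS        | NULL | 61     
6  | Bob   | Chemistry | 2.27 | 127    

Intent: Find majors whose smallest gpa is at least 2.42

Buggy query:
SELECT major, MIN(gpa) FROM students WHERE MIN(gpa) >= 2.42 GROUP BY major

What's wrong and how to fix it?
Bug: MIN() in WHERE is a misuse of aggregate

Fix: Use HAVING for the per-group MIN condition

Corrected query:
SELECT major, MIN(gpa) FROM students GROUP BY major HAVING MIN(gpa) >= 2.42

Result:
major   | MIN(gpa)
--------+---------
Art     | 3.27    
History | 2.81    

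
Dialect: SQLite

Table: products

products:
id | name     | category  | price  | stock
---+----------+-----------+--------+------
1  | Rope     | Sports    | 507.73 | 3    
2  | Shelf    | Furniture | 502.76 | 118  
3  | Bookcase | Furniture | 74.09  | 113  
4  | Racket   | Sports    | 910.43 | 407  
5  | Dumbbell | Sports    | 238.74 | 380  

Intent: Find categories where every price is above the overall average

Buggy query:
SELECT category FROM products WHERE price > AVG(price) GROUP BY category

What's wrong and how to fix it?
Bug: AVG() is an aggregate; it can't sit directly in WHERE

Fix: Compute the overall average in a scalar subquery and compare each group's MIN against it in HAVING

Corrected query:
SELECT category FROM products GROUP BY category HAVING MIN(price) > (SELECT AVG(price) FROM products)

Result:
(no rows)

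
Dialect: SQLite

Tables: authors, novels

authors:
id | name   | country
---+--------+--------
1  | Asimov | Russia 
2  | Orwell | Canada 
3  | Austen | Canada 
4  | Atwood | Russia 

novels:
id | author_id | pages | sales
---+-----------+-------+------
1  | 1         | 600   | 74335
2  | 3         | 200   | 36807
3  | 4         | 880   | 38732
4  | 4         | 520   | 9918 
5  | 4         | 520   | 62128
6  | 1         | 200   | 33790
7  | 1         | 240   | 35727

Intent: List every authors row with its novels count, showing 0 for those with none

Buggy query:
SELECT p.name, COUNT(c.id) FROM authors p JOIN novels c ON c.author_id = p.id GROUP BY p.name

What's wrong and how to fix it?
Bug: INNER JOIN drops authors rows that have no matching novels rows

Fix: Switch to LEFT JOIN to retain unmatched parent rows

Corrected query:
SELECT p.name, COUNT(c.id) FROM authors p LEFT JOIN novels c ON c.author_id = p.id GROUP BY p.name

Result:
name   | COUNT(c.id)
-------+------------
Asimov | 3          
Atwood | 3          
Austen | 1          
Orwell | 0          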